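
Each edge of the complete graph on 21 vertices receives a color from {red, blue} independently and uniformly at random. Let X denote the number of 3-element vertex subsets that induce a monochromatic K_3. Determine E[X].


Let X = Σ_S X_S over the C(21, 3) = 1330 subsets S of size 3, where X_S = 1 if the K_3 on S is monochromatic.
For a fixed S, the K_3 on S has C(3, 2) = 3 edges. P[all 3 edges red] = (1/2)^3, and likewise for blue, so P[monochromatic] = 2·(1/2)^3 = 2^{1 − 3} = 1/4.
By linearity of expectation: E[X] = C(21, 3) · 2^{1 − 3} = 1330 · 1/4 = 665/2.
Numerically: E[X] ≈ 332.50000.

E[X] = C(21,3)·2^(1−C(3,2)) = 665/2 ≈ 332.50000.


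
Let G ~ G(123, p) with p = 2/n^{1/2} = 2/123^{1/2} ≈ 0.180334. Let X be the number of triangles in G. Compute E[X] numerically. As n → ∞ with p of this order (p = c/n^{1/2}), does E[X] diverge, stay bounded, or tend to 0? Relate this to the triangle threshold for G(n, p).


Number of potential triangles: C(123, 3) = 302621.
Each occurs with probability p³ ≈ (0.180334)³ ≈ 5.86451795e-03.
By linearity: E[X] = C(123, 3)·p³ ≈ 302621 · 5.86451795e-03 ≈ 1774.726286.
Since α = 1/2 < 1, p = c/n^{1/2} ≫ 1/n is above the triangle threshold p ~ 1/n. Asymptotically E[X] ~ (c³/6)·n^{3(1−α)} = (2³/6)·n^{1.5} → ∞; triangles are abundant w.h.p.

E[X] ≈ 1774.726286; in regime p = Θ(1/n^{1/2}) E[X] diverges (above the triangle threshold p ~ 1/n).


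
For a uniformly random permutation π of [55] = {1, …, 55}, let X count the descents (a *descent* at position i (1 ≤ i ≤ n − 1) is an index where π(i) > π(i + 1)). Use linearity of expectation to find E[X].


Write X = Σ X_I over i = 1, …, 54, with X_I the indicator of one descent.
There are 54 indicators.
For each fixed i, the pair (π(i), π(i+1)) is a uniformly random ordered pair of distinct values from {1, …, 55}; by symmetry P[π(i) > π(i+1)] = 1/2.
By linearity: E[X] = 54 · (1/2) = (55 − 1) · (1/2) = 27 ≈ 27.000000.

E[X] = 27 = 27.000000.


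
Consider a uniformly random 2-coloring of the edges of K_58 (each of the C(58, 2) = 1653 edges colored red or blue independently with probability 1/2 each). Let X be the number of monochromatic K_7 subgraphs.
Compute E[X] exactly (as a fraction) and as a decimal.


Let X = Σ_S X_S over the C(58, 7) = 300674088 subsets S of size 7, where X_S = 1 if the K_7 on S is monochromatic.
For a fixed S, the K_7 on S has C(7, 2) = 21 edges. P[all 21 edges red] = (1/2)^21, and likewise for blue, so P[monochromatic] = 2·(1/2)^21 = 2^{1 − 21} = 1/1048576.
By linearity: E[X] = C(58, 7) · 2^{1 − 21} = 300674088 · 1/1048576 = 37584261/131072.
Numerically: E[X] ≈ 286.745.

E[X] = C(58,7)·2^(1−C(7,2)) = 37584261/131072 ≈ 286.745.


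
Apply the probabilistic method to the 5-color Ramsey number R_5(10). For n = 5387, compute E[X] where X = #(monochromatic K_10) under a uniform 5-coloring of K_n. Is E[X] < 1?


E[X] = C(5387, 10) · 5^{1 − 45} = 5624406917627224603154306376491 · 5^{−44} = 5624406917627224603154306376491/5684341886080801486968994140625.
As a reduced fraction: E[X] = 5624406917627224603154306376491/5684341886080801486968994140625 ≈ 0.9894561.
Is E[X] < 1? YES.
Since E[X] < 1, there exists a 5-coloring of K_{5387} with no monochromatic K_10; hence R_5(10) > 5387.

E[X] = 5624406917627224603154306376491/5684341886080801486968994140625 ≈ 0.9894561; E[X] < 1, so R_5(10) > 5387.


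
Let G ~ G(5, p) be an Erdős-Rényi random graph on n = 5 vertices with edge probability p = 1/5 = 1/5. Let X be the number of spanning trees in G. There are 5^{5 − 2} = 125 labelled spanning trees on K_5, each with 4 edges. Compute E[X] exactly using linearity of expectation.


K_5 has 5^{5 − 2} = 125 labelled spanning trees.
For each such spanning tree H, let X_H = 1 if all 4 edges of H are present in G. Then P[X_H = 1] = p^{4} = (1/5)^{4} = 1/625.
By linearity: E[X] = Σ_H E[X_H] = 125 · p^{4} = 125 · 1/625 = 1/5.
Numerically: E[X] ≈ 0.2.

E[X] = 125 · (1/5)^{4} = 1/5 ≈ 0.2.


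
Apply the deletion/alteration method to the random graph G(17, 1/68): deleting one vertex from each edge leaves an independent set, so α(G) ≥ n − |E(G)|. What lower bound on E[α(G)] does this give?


E[|E(G)|] = C(17, 2)·p = 136 · (1/68) = 2.
E[α(G)] ≥ n − E[|E(G)|] = 17 − 2 = 15.
Numerically: ≈ 15.000.
(This is only a lower bound; the true E[α(G)] may be larger.)

E[α(G)] ≥ 15 ≈ 15.000.


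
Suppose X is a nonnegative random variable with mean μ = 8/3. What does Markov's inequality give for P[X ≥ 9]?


μ = E[X] = 8/3, a = 9.
Markov: P[X ≥ 9] ≤ μ/a = (8/3)/9 = 8/27.
Numerically: ≈ 0.2963.
(Since a = 9 > μ = 2.6667, the bound 8/27 is < 1 and informative.)

P[X ≥ 9] ≤ 8/27 ≈ 0.2963.


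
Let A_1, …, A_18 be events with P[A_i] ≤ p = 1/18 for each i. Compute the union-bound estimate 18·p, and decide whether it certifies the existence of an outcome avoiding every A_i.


Union bound: P[∪_{i=1}^{18} A_i] ≤ Σ_i P[A_i] ≤ 18·p = 18·(1/18) = 1.
Numerically: 1 ≈ 1.00000.
Is 1 < 1? NO.
Since the bound 1 is ≥ 1, the union bound is uninformative here; it does NOT by itself certify existence.

18·p = 1 ≈ 1.00000; existence NOT certified by the union bound.


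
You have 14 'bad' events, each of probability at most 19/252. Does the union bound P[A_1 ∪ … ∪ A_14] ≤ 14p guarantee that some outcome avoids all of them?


Union bound: P[∪_{i=1}^{14} A_i] ≤ Σ_i P[A_i] ≤ 14·p = 14·(19/252) = 19/18.
Numerically: 19/18 ≈ 1.0556.
Is 19/18 < 1? NO.
Since the bound 19/18 is ≥ 1, the union bound is uninformative here; it does NOT by itself certify existence.

14·p = 19/18 ≈ 1.0556; existence NOT certified by the union bound.


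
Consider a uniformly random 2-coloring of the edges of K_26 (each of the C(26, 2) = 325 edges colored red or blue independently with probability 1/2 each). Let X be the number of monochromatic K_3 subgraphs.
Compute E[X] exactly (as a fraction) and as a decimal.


Let X = Σ_S X_S over the C(26, 3) = 2600 subsets S of size 3, where X_S = 1 if the K_3 on S is monochromatic.
For a fixed S, the K_3 on S has C(3, 2) = 3 edges. P[all 3 edges red] = (1/2)^3, and likewise for blue, so P[monochromatic] = 2·(1/2)^3 = 2^{1 − 3} = 1/4.
By linearity: E[X] = C(26, 3) · 2^{1 − 3} = 2600 · 1/4 = 650.
Numerically: E[X] ≈ 650.000000.

E[X] = C(26,3)·2^(1−C(3,2)) = 650 ≈ 650.000000.


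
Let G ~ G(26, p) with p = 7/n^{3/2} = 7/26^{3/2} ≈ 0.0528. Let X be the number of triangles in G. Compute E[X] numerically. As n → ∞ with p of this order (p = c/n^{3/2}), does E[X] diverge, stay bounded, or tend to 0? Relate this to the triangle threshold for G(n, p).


Number of potential triangles: C(26, 3) = 2600.
Each occurs with probability p³ ≈ (0.0528)³ ≈ 1.47202e-04.
By linearity: E[X] = C(26, 3)·p³ ≈ 2600 · 1.47202e-04 ≈ 0.383.
Since α = 3/2 > 1, p = c/n^{3/2} = o(1/n) is below the triangle threshold p ~ 1/n. Asymptotically E[X] ~ (c³/6)·n^{3(1−α)} = (7³/6)·n^{-1.5} → 0, so by Markov's inequality G has no triangles w.h.p.

E[X] ≈ 0.383; in regime p = Θ(1/n^{3/2}) E[X] tends to 0 (below the triangle threshold p ~ 1/n).


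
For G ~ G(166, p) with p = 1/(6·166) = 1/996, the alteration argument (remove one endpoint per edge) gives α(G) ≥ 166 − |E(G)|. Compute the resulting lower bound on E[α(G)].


E[|E(G)|] = C(166, 2)·p = 13695 · (1/996) = 55/4.
E[α(G)] ≥ n − E[|E(G)|] = 166 − 55/4 = 609/4.
Numerically: ≈ 152.250000.
(This is only a lower bound; the true E[α(G)] may be larger.)

E[α(G)] ≥ 609/4 ≈ 152.250000.


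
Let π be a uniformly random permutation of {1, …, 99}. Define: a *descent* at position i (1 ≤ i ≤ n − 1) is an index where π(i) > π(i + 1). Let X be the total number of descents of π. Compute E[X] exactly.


Write X = Σ X_I over i = 1, …, 98, with X_I the indicator of one descent.
There are 98 indicators.
For each fixed i, the pair (π(i), π(i+1)) is a uniformly random ordered pair of distinct values from {1, …, 99}; by symmetry P[π(i) > π(i+1)] = 1/2.
By linearity: E[X] = 98 · (1/2) = (99 − 1) · (1/2) = 49 ≈ 49.00000.

E[X] = 49 = 49.00000.


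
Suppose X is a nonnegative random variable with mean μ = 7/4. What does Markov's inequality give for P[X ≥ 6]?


μ = E[X] = 7/4, a = 6.
Markov: P[X ≥ 6] ≤ μ/a = (7/4)/6 = 7/24.
Numerically: ≈ 0.292.
(Since a = 6 > μ = 1.750, the bound 7/24 is < 1 and informative.)

P[X ≥ 6] ≤ 7/24 ≈ 0.292.


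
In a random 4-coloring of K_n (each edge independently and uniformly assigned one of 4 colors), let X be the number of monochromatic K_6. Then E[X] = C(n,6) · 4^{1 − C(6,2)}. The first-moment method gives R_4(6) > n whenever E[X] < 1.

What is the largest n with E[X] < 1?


We need C(n, 6) · 4^{1 − 15} < 1, i.e. C(n, 6) < 4^{15 − 1} = 268435456.
Check values of n near the boundary:
  n = 76: C(76, 6) = 218618940; 218618940 < 268435456? YES
  n = 77: C(77, 6) = 237093780; 237093780 < 268435456? YES
  n = 78: C(78, 6) = 256851595; 256851595 < 268435456? YES
  n = 79: C(79, 6) = 277962685; 277962685 < 268435456? NO
The largest n with C(n, 6) < 268435456 is n = 78 (where E[X] = 256851595/268435456 ≈ 0.957). Hence R_4(6) > 78, i.e. R_4(6) ≥ 79.

Largest n = 78; hence R_4(6) > 78.


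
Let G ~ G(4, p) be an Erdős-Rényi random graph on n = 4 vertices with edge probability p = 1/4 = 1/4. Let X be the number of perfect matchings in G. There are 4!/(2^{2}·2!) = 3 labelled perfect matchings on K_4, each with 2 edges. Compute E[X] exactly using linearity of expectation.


K_4 has 4!/(2^{2}·2!) = 3 labelled perfect matchings.
For each such perfect matching H, let X_H = 1 if all 2 edges of H are present in G. Then P[X_H = 1] = p^{2} = (1/4)^{2} = 1/16.
By linearity: E[X] = Σ_H E[X_H] = 3 · p^{2} = 3 · 1/16 = 3/16.
Numerically: E[X] ≈ 0.1875.

E[X] = 3 · (1/4)^{2} = 3/16 ≈ 0.1875.


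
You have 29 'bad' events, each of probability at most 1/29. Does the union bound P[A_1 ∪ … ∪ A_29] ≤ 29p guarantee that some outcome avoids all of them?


Union bound: P[∪_{i=1}^{29} A_i] ≤ Σ_i P[A_i] ≤ 29·p = 29·(1/29) = 1.
Numerically: 1 ≈ 1.0000000.
Is 1 < 1? NO.
Since the bound 1 is ≥ 1, the union bound is uninformative here; it does NOT by itself certify existence.

29·p = 1 ≈ 1.0000000; existence NOT certified by the union bound.


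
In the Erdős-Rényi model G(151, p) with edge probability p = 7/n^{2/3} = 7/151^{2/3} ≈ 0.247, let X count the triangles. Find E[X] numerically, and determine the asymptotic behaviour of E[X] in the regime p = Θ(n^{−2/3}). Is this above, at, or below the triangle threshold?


Number of potential triangles: C(151, 3) = 562475.
Each occurs with probability p³ ≈ (0.247)³ ≈ 1.50432e-02.
By linearity: E[X] = C(151, 3)·p³ ≈ 562475 · 1.50432e-02 ≈ 8461.424.
Since α = 2/3 < 1, p = c/n^{2/3} ≫ 1/n is above the triangle threshold p ~ 1/n. Asymptotically E[X] ~ (c³/6)·n^{3(1−α)} = (7³/6)·n^{1} → ∞; triangles are abundant w.h.p.

E[X] ≈ 8461.424; in regime p = Θ(1/n^{2/3}) E[X] diverges (above the triangle threshold p ~ 1/n).


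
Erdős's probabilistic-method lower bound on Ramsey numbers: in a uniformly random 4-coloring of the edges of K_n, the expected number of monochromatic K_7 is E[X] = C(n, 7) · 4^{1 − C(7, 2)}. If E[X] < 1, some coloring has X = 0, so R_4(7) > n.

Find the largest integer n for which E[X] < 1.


We need C(n, 7) · 4^{1 − 21} < 1, i.e. C(n, 7) < 4^{21 − 1} = 1099511627776.
Check values of n near the boundary:
  n = 178: C(178, 7) = 996867063280; 996867063280 < 1099511627776? YES
  n = 179: C(179, 7) = 1037437234460; 1037437234460 < 1099511627776? YES
  n = 180: C(180, 7) = 1079414463600; 1079414463600 < 1099511627776? YES
  n = 181: C(181, 7) = 1122839183400; 1122839183400 < 1099511627776? NO
  n = 182: C(182, 7) = 1167752750736; 1167752750736 < 1099511627776? NO
The largest n with C(n, 7) < 1099511627776 is n = 180 (where E[X] = 67463403975/68719476736 ≈ 0.9817). Hence R_4(7) > 180, i.e. R_4(7) ≥ 181.

Largest n = 180; hence R_4(7) > 180.


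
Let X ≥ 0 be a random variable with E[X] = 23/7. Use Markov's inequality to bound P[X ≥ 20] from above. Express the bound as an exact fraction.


μ = E[X] = 23/7, a = 20.
Markov: P[X ≥ 20] ≤ μ/a = (23/7)/20 = 23/140.
Numerically: ≈ 0.1643.
(Since a = 20 > μ = 3.2857, the bound 23/140 is < 1 and informative.)

P[X ≥ 20] ≤ 23/140 ≈ 0.1643.


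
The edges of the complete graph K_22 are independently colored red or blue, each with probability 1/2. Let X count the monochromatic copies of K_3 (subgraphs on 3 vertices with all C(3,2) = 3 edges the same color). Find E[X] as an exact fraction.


Let X = Σ_S X_S over the C(22, 3) = 1540 subsets S of size 3, where X_S = 1 if the K_3 on S is monochromatic.
For a fixed S, the K_3 on S has C(3, 2) = 3 edges. P[all 3 edges red] = (1/2)^3, and likewise for blue, so P[monochromatic] = 2·(1/2)^3 = 2^{1 − 3} = 1/4.
Summing: E[X] = C(22, 3) · 2^{1 − 3} = 1540 · 1/4 = 385.
Numerically: E[X] ≈ 385.00000.

E[X] = C(22,3)·2^(1−C(3,2)) = 385 ≈ 385.00000.


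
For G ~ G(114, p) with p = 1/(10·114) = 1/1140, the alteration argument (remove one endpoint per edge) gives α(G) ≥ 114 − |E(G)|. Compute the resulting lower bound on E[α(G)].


E[|E(G)|] = C(114, 2)·p = 6441 · (1/1140) = 113/20.
E[α(G)] ≥ n − E[|E(G)|] = 114 − 113/20 = 2167/20.
Numerically: ≈ 108.35000.
(This is only a lower bound; the true E[α(G)] may be larger.)

E[α(G)] ≥ 2167/20 ≈ 108.35000.


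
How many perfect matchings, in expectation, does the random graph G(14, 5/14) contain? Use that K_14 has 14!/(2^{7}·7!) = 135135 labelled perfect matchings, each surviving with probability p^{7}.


K_14 has 14!/(2^{7}·7!) = 135135 labelled perfect matchings.
For each such perfect matching H, let X_H = 1 if all 7 edges of H are present in G. Then P[X_H = 1] = p^{7} = (5/14)^{7} = 78125/105413504.
By linearity of expectation: E[X] = Σ_H E[X_H] = 135135 · p^{7} = 135135 · 78125/105413504 = 1508203125/15059072.
Numerically: E[X] ≈ 100.152.

E[X] = 135135 · (5/14)^{7} = 1508203125/15059072 ≈ 100.152.


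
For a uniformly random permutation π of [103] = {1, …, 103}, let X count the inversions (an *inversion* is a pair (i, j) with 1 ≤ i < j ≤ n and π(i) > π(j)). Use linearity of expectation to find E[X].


Write X = Σ X_I over the C(103, 2) = 5253 pairs i < j, with X_I the indicator of one inversion.
There are 5253 indicators.
For each fixed pair i < j, the values π(i) and π(j) are two distinct elements of {1, …, 103} in uniformly random order; by symmetry P[π(i) > π(j)] = 1/2.
By linearity: E[X] = 5253 · (1/2) = C(103, 2) · (1/2) = 5253/2 = 5253/2 ≈ 2626.500.

E[X] = 5253/2 = 2626.500.


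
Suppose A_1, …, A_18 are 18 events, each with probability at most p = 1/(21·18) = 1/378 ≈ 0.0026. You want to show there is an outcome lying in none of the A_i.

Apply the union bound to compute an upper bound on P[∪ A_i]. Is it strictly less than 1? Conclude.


Union bound: P[∪_{i=1}^{18} A_i] ≤ Σ_i P[A_i] ≤ 18·p = 18·(1/378) = 1/21.
Numerically: 1/21 ≈ 0.0476.
Is 1/21 < 1? YES.
Since P[∪ A_i] ≤ 1/21 < 1, the complement has P[∩ A_i^c] ≥ 1 − 1/21 = 20/21 > 0, so some outcome avoids every A_i.

18·p = 1/21 ≈ 0.0476; existence CERTIFIED by the union bound.


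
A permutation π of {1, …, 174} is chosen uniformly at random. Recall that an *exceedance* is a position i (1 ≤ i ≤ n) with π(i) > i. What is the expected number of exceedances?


Write X = Σ_{i=1}^{174} X_i, where X_i = 1_{π(i) > i}.
For each fixed i, π(i) is uniform over {1, …, 174} (marginal of a uniform permutation), so P[π(i) > i] = (n − i)/n. Summing: Σ_{i=1}^{174} (n − i)/n = (0 + 1 + … + 173)/174 = 174(174 − 1)/(2·174) = (174 − 1)/2.
Hence E[X] = Σ_{i=1}^{174} (174 − i)/174 = 173/2 ≈ 86.5000.

E[X] = 173/2 = 86.5000.


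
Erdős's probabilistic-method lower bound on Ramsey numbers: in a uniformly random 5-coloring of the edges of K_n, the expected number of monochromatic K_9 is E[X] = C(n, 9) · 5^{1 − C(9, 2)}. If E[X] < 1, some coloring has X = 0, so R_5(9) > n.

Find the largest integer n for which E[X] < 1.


We need C(n, 9) · 5^{1 − 36} < 1, i.e. C(n, 9) < 5^{36 − 1} = 2910383045673370361328125.
Check values of n near the boundary:
  n = 2170: C(2170, 9) = 2891746779868845075610510; 2891746779868845075610510 < 2910383045673370361328125? YES
  n = 2171: C(2171, 9) = 2903784578674959601827205; 2903784578674959601827205 < 2910383045673370361328125? YES
  n = 2172: C(2172, 9) = 2915866900084148060642020; 2915866900084148060642020 < 2910383045673370361328125? NO
  n = 2173: C(2173, 9) = 2927993888115921319674265; 2927993888115921319674265 < 2910383045673370361328125? NO
  n = 2174: C(2174, 9) = 2940165687188920530702934; 2940165687188920530702934 < 2910383045673370361328125? NO
The largest n with C(n, 9) < 2910383045673370361328125 is n = 2171 (where E[X] = 580756915734991920365441/582076609134674072265625 ≈ 0.998). Hence R_5(9) > 2171, i.e. R_5(9) ≥ 2172.

Largest n = 2171; hence R_5(9) > 2171.


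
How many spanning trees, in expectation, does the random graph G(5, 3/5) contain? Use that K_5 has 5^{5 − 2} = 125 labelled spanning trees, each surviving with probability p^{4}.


K_5 has 5^{5 − 2} = 125 labelled spanning trees.
For each such spanning tree H, let X_H = 1 if all 4 edges of H are present in G. Then P[X_H = 1] = p^{4} = (3/5)^{4} = 81/625.
By linearity: E[X] = Σ_H E[X_H] = 125 · p^{4} = 125 · 81/625 = 81/5.
Numerically: E[X] ≈ 16.2.

E[X] = 125 · (3/5)^{4} = 81/5 ≈ 16.2.


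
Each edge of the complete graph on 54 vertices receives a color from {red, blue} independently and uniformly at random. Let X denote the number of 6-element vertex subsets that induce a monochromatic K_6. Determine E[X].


Let X = Σ_S X_S over the C(54, 6) = 25827165 subsets S of size 6, where X_S = 1 if the K_6 on S is monochromatic.
For a fixed S, the K_6 on S has C(6, 2) = 15 edges. P[all 15 edges red] = (1/2)^15, and likewise for blue, so P[monochromatic] = 2·(1/2)^15 = 2^{1 − 15} = 1/16384.
Summing: E[X] = C(54, 6) · 2^{1 − 15} = 25827165 · 1/16384 = 25827165/16384.
Numerically: E[X] ≈ 1576.365.

E[X] = C(54,6)·2^(1−C(6,2)) = 25827165/16384 ≈ 1576.365.


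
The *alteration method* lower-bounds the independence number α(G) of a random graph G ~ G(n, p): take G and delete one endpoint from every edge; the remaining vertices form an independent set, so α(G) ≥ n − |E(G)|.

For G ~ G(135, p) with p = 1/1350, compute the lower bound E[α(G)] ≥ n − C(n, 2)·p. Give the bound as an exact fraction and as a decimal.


E[|E(G)|] = C(135, 2)·p = 9045 · (1/1350) = 67/10.
E[α(G)] ≥ n − E[|E(G)|] = 135 − 67/10 = 1283/10.
Numerically: ≈ 128.3000.
(This is only a lower bound; the true E[α(G)] may be larger.)

E[α(G)] ≥ 1283/10 ≈ 128.3000.


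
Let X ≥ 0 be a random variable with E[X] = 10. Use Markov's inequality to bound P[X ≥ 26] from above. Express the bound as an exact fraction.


μ = E[X] = 10, a = 26.
Markov: P[X ≥ 26] ≤ μ/a = (10)/26 = 5/13.
Numerically: ≈ 0.3846.
(Since a = 26 > μ = 10.0000, the bound 5/13 is < 1 and informative.)

P[X ≥ 26] ≤ 5/13 ≈ 0.3846.


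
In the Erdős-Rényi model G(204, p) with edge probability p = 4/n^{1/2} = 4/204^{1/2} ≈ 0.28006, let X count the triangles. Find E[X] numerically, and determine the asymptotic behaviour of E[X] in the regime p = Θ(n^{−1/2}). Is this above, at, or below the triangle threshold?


Number of potential triangles: C(204, 3) = 1394204.
Each occurs with probability p³ ≈ (0.28006)³ ≈ 2.1965178e-02.
By linearity: E[X] = C(204, 3)·p³ ≈ 1394204 · 2.1965178e-02 ≈ 30623.93873.
Since α = 1/2 < 1, p = c/n^{1/2} ≫ 1/n is above the triangle threshold p ~ 1/n. Asymptotically E[X] ~ (c³/6)·n^{3(1−α)} = (4³/6)·n^{1.5} → ∞; triangles are abundant w.h.p.

E[X] ≈ 30623.93873; in regime p = Θ(1/n^{1/2}) E[X] diverges (above the triangle threshold p ~ 1/n).


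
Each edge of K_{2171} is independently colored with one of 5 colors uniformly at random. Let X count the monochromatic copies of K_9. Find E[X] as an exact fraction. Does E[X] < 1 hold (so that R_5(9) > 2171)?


E[X] = C(2171, 9) · 5^{1 − 36} = 2903784578674959601827205 · 5^{−35} = 2903784578674959601827205/2910383045673370361328125.
As a reduced fraction: E[X] = 580756915734991920365441/582076609134674072265625 ≈ 0.9977328.
Is E[X] < 1? YES.
Since E[X] < 1, there exists a 5-coloring of K_{2171} with no monochromatic K_9; hence R_5(9) > 2171.

E[X] = 580756915734991920365441/582076609134674072265625 ≈ 0.9977328; E[X] < 1, so R_5(9) > 2171.


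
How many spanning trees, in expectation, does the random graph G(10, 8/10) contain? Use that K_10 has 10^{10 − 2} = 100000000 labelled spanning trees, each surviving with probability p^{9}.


K_10 has 10^{10 − 2} = 100000000 labelled spanning trees.
For each such spanning tree H, let X_H = 1 if all 9 edges of H are present in G. Then P[X_H = 1] = p^{9} = (4/5)^{9} = 262144/1953125.
By linearity: E[X] = Σ_H E[X_H] = 100000000 · p^{9} = 100000000 · 262144/1953125 = 67108864/5.
Numerically: E[X] ≈ 1.34e+07.

E[X] = 100000000 · (4/5)^{9} = 67108864/5 ≈ 1.34e+07.


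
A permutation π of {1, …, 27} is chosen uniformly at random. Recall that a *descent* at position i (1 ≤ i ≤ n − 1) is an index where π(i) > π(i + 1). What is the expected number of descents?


Write X = Σ X_I over i = 1, …, 26, with X_I the indicator of one descent.
There are 26 indicators.
For each fixed i, the pair (π(i), π(i+1)) is a uniformly random ordered pair of distinct values from {1, …, 27}; by symmetry P[π(i) > π(i+1)] = 1/2.
By linearity: E[X] = 26 · (1/2) = (27 − 1) · (1/2) = 13 ≈ 13.00000.

E[X] = 13 = 13.00000.


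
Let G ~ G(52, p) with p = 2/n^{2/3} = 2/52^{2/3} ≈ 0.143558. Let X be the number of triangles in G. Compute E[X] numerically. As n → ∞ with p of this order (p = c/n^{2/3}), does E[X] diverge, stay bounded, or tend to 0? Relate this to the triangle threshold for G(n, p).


Number of potential triangles: C(52, 3) = 22100.
Each occurs with probability p³ ≈ (0.143558)³ ≈ 2.95857988e-03.
By linearity: E[X] = C(52, 3)·p³ ≈ 22100 · 2.95857988e-03 ≈ 65.384615.
Since α = 2/3 < 1, p = c/n^{2/3} ≫ 1/n is above the triangle threshold p ~ 1/n. Asymptotically E[X] ~ (c³/6)·n^{3(1−α)} = (2³/6)·n^{1} → ∞; triangles are abundant w.h.p.

E[X] ≈ 65.384615; in regime p = Θ(1/n^{2/3}) E[X] diverges (above the triangle threshold p ~ 1/n).


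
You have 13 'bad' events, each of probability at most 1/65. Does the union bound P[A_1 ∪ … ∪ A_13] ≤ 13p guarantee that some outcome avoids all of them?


Union bound: P[∪_{i=1}^{13} A_i] ≤ Σ_i P[A_i] ≤ 13·p = 13·(1/65) = 1/5.
Numerically: 1/5 ≈ 0.20000.
Is 1/5 < 1? YES.
Since P[∪ A_i] ≤ 1/5 < 1, the complement has P[∩ A_i^c] ≥ 1 − 1/5 = 4/5 > 0, so some outcome avoids every A_i.

13·p = 1/5 ≈ 0.20000; existence CERTIFIED by the union bound.


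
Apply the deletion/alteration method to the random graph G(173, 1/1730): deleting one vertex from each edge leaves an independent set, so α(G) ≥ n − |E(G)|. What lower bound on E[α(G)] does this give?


E[|E(G)|] = C(173, 2)·p = 14878 · (1/1730) = 43/5.
E[α(G)] ≥ n − E[|E(G)|] = 173 − 43/5 = 822/5.
Numerically: ≈ 164.40000.
(This is only a lower bound; the true E[α(G)] may be larger.)

E[α(G)] ≥ 822/5 ≈ 164.40000.


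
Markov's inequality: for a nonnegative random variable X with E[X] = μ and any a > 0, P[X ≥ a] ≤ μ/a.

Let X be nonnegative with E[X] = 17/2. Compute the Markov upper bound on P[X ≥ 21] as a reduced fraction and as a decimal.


μ = E[X] = 17/2, a = 21.
Markov: P[X ≥ 21] ≤ μ/a = (17/2)/21 = 17/42.
Numerically: ≈ 0.4048.
(Since a = 21 > μ = 8.5000, the bound 17/42 is < 1 and informative.)

P[X ≥ 21] ≤ 17/42 ≈ 0.4048.


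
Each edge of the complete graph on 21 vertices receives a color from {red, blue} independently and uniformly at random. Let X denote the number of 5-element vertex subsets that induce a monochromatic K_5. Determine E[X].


Let X = Σ_S X_S over the C(21, 5) = 20349 subsets S of size 5, where X_S = 1 if the K_5 on S is monochromatic.
For a fixed S, the K_5 on S has C(5, 2) = 10 edges. P[all 10 edges red] = (1/2)^10, and likewise for blue, so P[monochromatic] = 2·(1/2)^10 = 2^{1 − 10} = 1/512.
By linearity of expectation: E[X] = C(21, 5) · 2^{1 − 10} = 20349 · 1/512 = 20349/512.
Numerically: E[X] ≈ 39.744.

E[X] = C(21,5)·2^(1−C(5,2)) = 20349/512 ≈ 39.744.


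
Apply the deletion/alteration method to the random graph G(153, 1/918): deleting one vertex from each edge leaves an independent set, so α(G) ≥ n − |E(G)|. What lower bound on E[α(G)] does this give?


E[|E(G)|] = C(153, 2)·p = 11628 · (1/918) = 38/3.
E[α(G)] ≥ n − E[|E(G)|] = 153 − 38/3 = 421/3.
Numerically: ≈ 140.3333.
(This is only a lower bound; the true E[α(G)] may be larger.)

E[α(G)] ≥ 421/3 ≈ 140.3333.


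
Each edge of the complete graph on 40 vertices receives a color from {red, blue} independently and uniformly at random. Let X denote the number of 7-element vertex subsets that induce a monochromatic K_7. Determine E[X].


Let X = Σ_S X_S over the C(40, 7) = 18643560 subsets S of size 7, where X_S = 1 if the K_7 on S is monochromatic.
For a fixed S, the K_7 on S has C(7, 2) = 21 edges. P[all 21 edges red] = (1/2)^21, and likewise for blue, so P[monochromatic] = 2·(1/2)^21 = 2^{1 − 21} = 1/1048576.
By linearity of expectation: E[X] = C(40, 7) · 2^{1 − 21} = 18643560 · 1/1048576 = 2330445/131072.
Numerically: E[X] ≈ 17.77988.

E[X] = C(40,7)·2^(1−C(7,2)) = 2330445/131072 ≈ 17.77988.


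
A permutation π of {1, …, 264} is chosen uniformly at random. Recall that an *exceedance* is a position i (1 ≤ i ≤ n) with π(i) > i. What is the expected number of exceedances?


Write X = Σ_{i=1}^{264} X_i, where X_i = 1_{π(i) > i}.
For each fixed i, π(i) is uniform over {1, …, 264} (marginal of a uniform permutation), so P[π(i) > i] = (n − i)/n. Summing: Σ_{i=1}^{264} (n − i)/n = (0 + 1 + … + 263)/264 = 264(264 − 1)/(2·264) = (264 − 1)/2.
Hence E[X] = Σ_{i=1}^{264} (264 − i)/264 = 263/2 ≈ 131.500.

E[X] = 263/2 = 131.500.


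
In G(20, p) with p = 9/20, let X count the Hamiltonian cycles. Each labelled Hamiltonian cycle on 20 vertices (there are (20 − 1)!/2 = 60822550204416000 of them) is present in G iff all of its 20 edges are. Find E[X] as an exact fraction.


K_20 has (20 − 1)!/2 = 60822550204416000 labelled Hamiltonian cycles.
For each such Hamiltonian cycle H, let X_H = 1 if all 20 edges of H are present in G. Then P[X_H = 1] = p^{20} = (9/20)^{20} = 12157665459056928801/104857600000000000000000000.
By linearity of expectation: E[X] = Σ_H E[X_H] = 60822550204416000 · p^{20} = 60822550204416000 · 12157665459056928801/104857600000000000000000000 = 180532279724605553545860280221/25600000000000000000.
Numerically: E[X] ≈ 7.052e+09.

E[X] = 60822550204416000 · (9/20)^{20} = 180532279724605553545860280221/25600000000000000000 ≈ 7.052e+09.


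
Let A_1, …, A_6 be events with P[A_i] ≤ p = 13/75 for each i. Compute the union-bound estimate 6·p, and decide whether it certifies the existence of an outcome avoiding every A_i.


Union bound: P[∪_{i=1}^{6} A_i] ≤ Σ_i P[A_i] ≤ 6·p = 6·(13/75) = 26/25.
Numerically: 26/25 ≈ 1.040000.
Is 26/25 < 1? NO.
Since the bound 26/25 is ≥ 1, the union bound is uninformative here; it does NOT by itself certify existence.

6·p = 26/25 ≈ 1.040000; existence NOT certified by the union bound.


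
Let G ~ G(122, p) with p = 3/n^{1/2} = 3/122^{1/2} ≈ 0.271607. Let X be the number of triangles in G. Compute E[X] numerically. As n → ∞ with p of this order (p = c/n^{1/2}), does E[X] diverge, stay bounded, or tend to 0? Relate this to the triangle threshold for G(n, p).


Number of potential triangles: C(122, 3) = 295240.
Each occurs with probability p³ ≈ (0.271607)³ ≈ 2.00365995e-02.
By linearity: E[X] = C(122, 3)·p³ ≈ 295240 · 2.00365995e-02 ≈ 5915.605646.
Since α = 1/2 < 1, p = c/n^{1/2} ≫ 1/n is above the triangle threshold p ~ 1/n. Asymptotically E[X] ~ (c³/6)·n^{3(1−α)} = (3³/6)·n^{1.5} → ∞; triangles are abundant w.h.p.

E[X] ≈ 5915.605646; in regime p = Θ(1/n^{1/2}) E[X] diverges (above the triangle threshold p ~ 1/n).


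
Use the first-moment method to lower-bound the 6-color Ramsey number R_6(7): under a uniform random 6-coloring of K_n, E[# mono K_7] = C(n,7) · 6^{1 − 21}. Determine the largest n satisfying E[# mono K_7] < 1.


We need C(n, 7) · 6^{1 − 21} < 1, i.e. C(n, 7) < 6^{21 − 1} = 3656158440062976.
Check values of n near the boundary:
  n = 565: C(565, 7) = 3513212521235560; 3513212521235560 < 3656158440062976? YES
  n = 566: C(566, 7) = 3557206237959440; 3557206237959440 < 3656158440062976? YES
  n = 567: C(567, 7) = 3601671315933933; 3601671315933933 < 3656158440062976? YES
  n = 568: C(568, 7) = 3646611956239704; 3646611956239704 < 3656158440062976? YES
  n = 569: C(569, 7) = 3692032389858348; 3692032389858348 < 3656158440062976? NO
  n = 570: C(570, 7) = 3737936877831720; 3737936877831720 < 3656158440062976? NO
  n = 571: C(571, 7) = 3784329711421830; 3784329711421830 < 3656158440062976? NO
The largest n with C(n, 7) < 3656158440062976 is n = 568 (where E[X] = 16882462760369/16926659444736 ≈ 0.997389). Hence R_6(7) > 568, i.e. R_6(7) ≥ 569.

Largest n = 568; hence R_6(7) > 568.


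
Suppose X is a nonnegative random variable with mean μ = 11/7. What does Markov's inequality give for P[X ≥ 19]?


μ = E[X] = 11/7, a = 19.
Markov: P[X ≥ 19] ≤ μ/a = (11/7)/19 = 11/133.
Numerically: ≈ 0.0827.
(Since a = 19 > μ = 1.5714, the bound 11/133 is < 1 and informative.)

P[X ≥ 19] ≤ 11/133 ≈ 0.0827.


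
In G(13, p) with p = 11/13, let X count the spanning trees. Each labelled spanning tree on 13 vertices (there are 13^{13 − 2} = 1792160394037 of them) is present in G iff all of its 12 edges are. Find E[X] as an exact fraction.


K_13 has 13^{13 − 2} = 1792160394037 labelled spanning trees.
For each such spanning tree H, let X_H = 1 if all 12 edges of H are present in G. Then P[X_H = 1] = p^{12} = (11/13)^{12} = 3138428376721/23298085122481.
By linearity of expectation: E[X] = Σ_H E[X_H] = 1792160394037 · p^{12} = 1792160394037 · 3138428376721/23298085122481 = 3138428376721/13.
Numerically: E[X] ≈ 2.414e+11.

E[X] = 1792160394037 · (11/13)^{12} = 3138428376721/13 ≈ 2.414e+11.


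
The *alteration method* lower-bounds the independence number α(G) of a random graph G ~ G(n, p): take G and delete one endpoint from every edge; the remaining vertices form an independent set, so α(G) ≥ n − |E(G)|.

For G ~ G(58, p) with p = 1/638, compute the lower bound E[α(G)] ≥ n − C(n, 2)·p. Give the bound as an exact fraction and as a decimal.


E[|E(G)|] = C(58, 2)·p = 1653 · (1/638) = 57/22.
E[α(G)] ≥ n − E[|E(G)|] = 58 − 57/22 = 1219/22.
Numerically: ≈ 55.4091.
(This is only a lower bound; the true E[α(G)] may be larger.)

E[α(G)] ≥ 1219/22 ≈ 55.4091.


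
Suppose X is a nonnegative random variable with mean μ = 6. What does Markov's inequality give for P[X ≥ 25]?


μ = E[X] = 6, a = 25.
Markov: P[X ≥ 25] ≤ μ/a = (6)/25 = 6/25.
Numerically: ≈ 0.2400.
(Since a = 25 > μ = 6.0000, the bound 6/25 is < 1 and informative.)

P[X ≥ 25] ≤ 6/25 ≈ 0.2400.


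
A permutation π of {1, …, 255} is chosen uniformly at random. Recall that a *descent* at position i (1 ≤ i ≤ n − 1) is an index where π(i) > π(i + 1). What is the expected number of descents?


Write X = Σ X_I over i = 1, …, 254, with X_I the indicator of one descent.
There are 254 indicators.
For each fixed i, the pair (π(i), π(i+1)) is a uniformly random ordered pair of distinct values from {1, …, 255}; by symmetry P[π(i) > π(i+1)] = 1/2.
By linearity: E[X] = 254 · (1/2) = (255 − 1) · (1/2) = 127 ≈ 127.0000.

E[X] = 127 = 127.0000.


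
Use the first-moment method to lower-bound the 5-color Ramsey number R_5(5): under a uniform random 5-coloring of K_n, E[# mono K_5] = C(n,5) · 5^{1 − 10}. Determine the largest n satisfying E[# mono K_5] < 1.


We need C(n, 5) · 5^{1 − 10} < 1, i.e. C(n, 5) < 5^{10 − 1} = 1953125.
Check values of n near the boundary:
  n = 47: C(47, 5) = 1533939; 1533939 < 1953125? YES
  n = 48: C(48, 5) = 1712304; 1712304 < 1953125? YES
  n = 49: C(49, 5) = 1906884; 1906884 < 1953125? YES
  n = 50: C(50, 5) = 2118760; 2118760 < 1953125? NO
The largest n with C(n, 5) < 1953125 is n = 49 (where E[X] = 1906884/1953125 ≈ 0.97632). Hence R_5(5) > 49, i.e. R_5(5) ≥ 50.

Largest n = 49; hence R_5(5) > 49.


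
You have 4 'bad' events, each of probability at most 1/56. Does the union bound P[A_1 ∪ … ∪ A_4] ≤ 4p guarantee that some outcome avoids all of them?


Union bound: P[∪_{i=1}^{4} A_i] ≤ Σ_i P[A_i] ≤ 4·p = 4·(1/56) = 1/14.
Numerically: 1/14 ≈ 0.071.
Is 1/14 < 1? YES.
Since P[∪ A_i] ≤ 1/14 < 1, the complement has P[∩ A_i^c] ≥ 1 − 1/14 = 13/14 > 0, so some outcome avoids every A_i.

4·p = 1/14 ≈ 0.071; existence CERTIFIED by the union bound.


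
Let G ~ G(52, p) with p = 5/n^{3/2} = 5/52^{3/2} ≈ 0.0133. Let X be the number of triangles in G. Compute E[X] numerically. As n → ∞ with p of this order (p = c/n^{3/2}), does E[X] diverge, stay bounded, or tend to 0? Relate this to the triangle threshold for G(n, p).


Number of potential triangles: C(52, 3) = 22100.
Each occurs with probability p³ ≈ (0.0133)³ ≈ 2.37080e-06.
By linearity: E[X] = C(52, 3)·p³ ≈ 22100 · 2.37080e-06 ≈ 0.052.
Since α = 3/2 > 1, p = c/n^{3/2} = o(1/n) is below the triangle threshold p ~ 1/n. Asymptotically E[X] ~ (c³/6)·n^{3(1−α)} = (5³/6)·n^{-1.5} → 0, so by Markov's inequality G has no triangles w.h.p.

E[X] ≈ 0.052; in regime p = Θ(1/n^{3/2}) E[X] tends to 0 (below the triangle threshold p ~ 1/n).


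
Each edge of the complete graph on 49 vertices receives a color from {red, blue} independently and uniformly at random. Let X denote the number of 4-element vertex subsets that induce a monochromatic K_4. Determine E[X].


Let X = Σ_S X_S over the C(49, 4) = 211876 subsets S of size 4, where X_S = 1 if the K_4 on S is monochromatic.
For a fixed S, the K_4 on S has C(4, 2) = 6 edges. P[all 6 edges red] = (1/2)^6, and likewise for blue, so P[monochromatic] = 2·(1/2)^6 = 2^{1 − 6} = 1/32.
By linearity of expectation: E[X] = C(49, 4) · 2^{1 − 6} = 211876 · 1/32 = 52969/8.
Numerically: E[X] ≈ 6621.125000.

E[X] = C(49,4)·2^(1−C(4,2)) = 52969/8 ≈ 6621.125000.


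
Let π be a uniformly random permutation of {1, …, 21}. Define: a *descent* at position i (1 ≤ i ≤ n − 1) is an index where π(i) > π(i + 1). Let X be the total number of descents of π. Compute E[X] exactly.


Write X = Σ X_I over i = 1, …, 20, with X_I the indicator of one descent.
There are 20 indicators.
For each fixed i, the pair (π(i), π(i+1)) is a uniformly random ordered pair of distinct values from {1, …, 21}; by symmetry P[π(i) > π(i+1)] = 1/2.
By linearity: E[X] = 20 · (1/2) = (21 − 1) · (1/2) = 10 ≈ 10.000000.

E[X] = 10 = 10.000000.


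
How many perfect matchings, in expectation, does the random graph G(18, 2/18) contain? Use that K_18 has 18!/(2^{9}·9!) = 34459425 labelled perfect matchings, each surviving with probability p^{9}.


K_18 has 18!/(2^{9}·9!) = 34459425 labelled perfect matchings.
For each such perfect matching H, let X_H = 1 if all 9 edges of H are present in G. Then P[X_H = 1] = p^{9} = (1/9)^{9} = 1/387420489.
By linearity of expectation: E[X] = Σ_H E[X_H] = 34459425 · p^{9} = 34459425 · 1/387420489 = 425425/4782969.
Numerically: E[X] ≈ 0.088946.

E[X] = 34459425 · (1/9)^{9} = 425425/4782969 ≈ 0.088946.


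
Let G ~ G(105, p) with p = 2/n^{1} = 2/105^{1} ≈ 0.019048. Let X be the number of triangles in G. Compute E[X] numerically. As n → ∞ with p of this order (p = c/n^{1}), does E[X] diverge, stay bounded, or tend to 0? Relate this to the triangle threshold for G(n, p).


Number of potential triangles: C(105, 3) = 187460.
Each occurs with probability p³ ≈ (0.019048)³ ≈ 6.9107008e-06.
By linearity: E[X] = C(105, 3)·p³ ≈ 187460 · 6.9107008e-06 ≈ 1.29548.
Here α = 1, so p = 2/n is exactly at the triangle threshold p ~ 1/n. Asymptotically E[X] → c³/6 = 2³/6 = 4/3 ≈ 1.33333, a bounded constant. In this regime the triangle count is asymptotically Poisson(c³/6).

E[X] ≈ 1.29548; in regime p = Θ(1/n^{1}) E[X] stays bounded (at the triangle threshold p ~ 1/n).


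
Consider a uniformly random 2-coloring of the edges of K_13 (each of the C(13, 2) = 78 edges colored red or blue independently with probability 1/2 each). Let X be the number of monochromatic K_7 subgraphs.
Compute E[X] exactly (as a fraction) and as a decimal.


Let X = Σ_S X_S over the C(13, 7) = 1716 subsets S of size 7, where X_S = 1 if the K_7 on S is monochromatic.
For a fixed S, the K_7 on S has C(7, 2) = 21 edges. P[all 21 edges red] = (1/2)^21, and likewise for blue, so P[monochromatic] = 2·(1/2)^21 = 2^{1 − 21} = 1/1048576.
By linearity: E[X] = C(13, 7) · 2^{1 − 21} = 1716 · 1/1048576 = 429/262144.
Numerically: E[X] ≈ 0.002.

E[X] = C(13,7)·2^(1−C(7,2)) = 429/262144 ≈ 0.002.


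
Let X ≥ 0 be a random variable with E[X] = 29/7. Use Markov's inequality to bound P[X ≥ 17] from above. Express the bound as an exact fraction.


μ = E[X] = 29/7, a = 17.
Markov: P[X ≥ 17] ≤ μ/a = (29/7)/17 = 29/119.
Numerically: ≈ 0.2437.
(Since a = 17 > μ = 4.1429, the bound 29/119 is < 1 and informative.)

P[X ≥ 17] ≤ 29/119 ≈ 0.2437.


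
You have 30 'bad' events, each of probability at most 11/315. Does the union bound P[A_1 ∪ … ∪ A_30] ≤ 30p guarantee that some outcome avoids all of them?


Union bound: P[∪_{i=1}^{30} A_i] ≤ Σ_i P[A_i] ≤ 30·p = 30·(11/315) = 22/21.
Numerically: 22/21 ≈ 1.047619.
Is 22/21 < 1? NO.
Since the bound 22/21 is ≥ 1, the union bound is uninformative here; it does NOT by itself certify existence.

30·p = 22/21 ≈ 1.047619; existence NOT certified by the union bound.


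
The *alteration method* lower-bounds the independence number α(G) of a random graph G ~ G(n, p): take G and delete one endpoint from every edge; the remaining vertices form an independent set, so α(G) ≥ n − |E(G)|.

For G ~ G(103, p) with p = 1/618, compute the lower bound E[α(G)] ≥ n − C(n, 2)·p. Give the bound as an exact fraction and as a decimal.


E[|E(G)|] = C(103, 2)·p = 5253 · (1/618) = 17/2.
E[α(G)] ≥ n − E[|E(G)|] = 103 − 17/2 = 189/2.
Numerically: ≈ 94.5000.
(This is only a lower bound; the true E[α(G)] may be larger.)

E[α(G)] ≥ 189/2 ≈ 94.5000.


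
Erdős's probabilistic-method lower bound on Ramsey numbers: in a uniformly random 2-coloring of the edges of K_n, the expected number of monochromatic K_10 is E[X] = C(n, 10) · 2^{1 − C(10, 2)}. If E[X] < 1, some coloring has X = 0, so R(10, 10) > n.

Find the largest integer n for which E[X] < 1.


We need C(n, 10) · 2^{1 − 45} < 1, i.e. C(n, 10) < 2^{45 − 1} = 17592186044416.
Check values of n near the boundary:
  n = 96: C(96, 10) = 11279926456656; 11279926456656 < 17592186044416? YES
  n = 97: C(97, 10) = 12576469727536; 12576469727536 < 17592186044416? YES
  n = 98: C(98, 10) = 14005614014756; 14005614014756 < 17592186044416? YES
  n = 99: C(99, 10) = 15579278510796; 15579278510796 < 17592186044416? YES
  n = 100: C(100, 10) = 17310309456440; 17310309456440 < 17592186044416? YES
  n = 101: C(101, 10) = 19212541264840; 19212541264840 < 17592186044416? NO
  n = 102: C(102, 10) = 21300860967540; 21300860967540 < 17592186044416? NO
  n = 103: C(103, 10) = 23591276125340; 23591276125340 < 17592186044416? NO
The largest n with C(n, 10) < 17592186044416 is n = 100 (where E[X] = 2163788682055/2199023255552 ≈ 0.9839772). Hence R(10, 10) > 100, i.e. R(10, 10) ≥ 101.

Largest n = 100; hence R(10, 10) > 100.
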